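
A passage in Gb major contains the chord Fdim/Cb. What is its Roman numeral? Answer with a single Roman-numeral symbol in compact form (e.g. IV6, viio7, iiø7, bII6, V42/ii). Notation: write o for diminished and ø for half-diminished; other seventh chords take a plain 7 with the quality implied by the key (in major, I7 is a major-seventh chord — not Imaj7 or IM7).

Stacked in thirds the chord is F-Ab-Cb: a diminished triad on F.
In Gb major, F is the leading tone; the diatonic diminished triad there is viio.
With Cb in the bass the chord is in second inversion, so the figured bass is 64.

viio64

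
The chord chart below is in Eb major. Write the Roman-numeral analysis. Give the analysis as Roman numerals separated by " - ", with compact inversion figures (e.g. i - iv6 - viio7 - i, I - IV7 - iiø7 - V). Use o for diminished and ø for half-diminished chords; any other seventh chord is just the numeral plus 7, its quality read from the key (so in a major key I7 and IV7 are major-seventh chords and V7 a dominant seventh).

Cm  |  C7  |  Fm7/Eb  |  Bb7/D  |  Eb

Cm: minor triad on C = scale degree 6 → vi.
C7: a dominant seventh chord on C, the applied dominant of ii → V7/ii.
Fm7/Eb: minor seventh chord on F = scale degree 2 → ii42.
Bb7/D: dominant seventh chord on Bb = scale degree 5 → V65.
Eb: root Eb is the tonic; major triad there is I.

vi - V7/ii - ii42 - V65 - I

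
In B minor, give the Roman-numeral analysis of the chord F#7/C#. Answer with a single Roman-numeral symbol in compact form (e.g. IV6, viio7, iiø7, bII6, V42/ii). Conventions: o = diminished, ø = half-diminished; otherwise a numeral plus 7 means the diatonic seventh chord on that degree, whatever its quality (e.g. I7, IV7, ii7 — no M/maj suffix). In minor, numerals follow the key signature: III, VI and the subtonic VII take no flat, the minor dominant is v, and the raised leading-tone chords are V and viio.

V43

The pitches F#-A#-C#-E form a dominant seventh chord rooted on F#.
F# is scale degree 5 in B minor, and a dominant seventh chord on that degree is written V7.
With C# in the bass the chord is in second inversion, so the figured bass is 43.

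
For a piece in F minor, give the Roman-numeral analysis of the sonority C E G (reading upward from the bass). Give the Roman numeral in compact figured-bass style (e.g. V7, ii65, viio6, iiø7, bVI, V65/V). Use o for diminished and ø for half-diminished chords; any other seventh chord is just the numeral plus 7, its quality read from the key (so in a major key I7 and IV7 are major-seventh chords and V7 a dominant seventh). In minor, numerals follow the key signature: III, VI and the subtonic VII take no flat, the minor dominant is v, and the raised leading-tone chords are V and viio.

The pitches C-E-G form a major triad rooted on C.
In F minor, C is the dominant; the diatonic major triad there is V.

V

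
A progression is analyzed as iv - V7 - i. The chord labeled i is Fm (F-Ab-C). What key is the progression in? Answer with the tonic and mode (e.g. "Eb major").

F minor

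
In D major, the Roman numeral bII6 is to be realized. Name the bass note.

G

bII in D major has root Eb; the chord is Eb-G-Bb.
The figure 6 means first inversion — the third is in the bass.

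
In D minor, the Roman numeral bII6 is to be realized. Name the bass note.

G

bII in D minor has root Eb; the chord is Eb-G-Bb.
The figure 6 means first inversion — the third is in the bass.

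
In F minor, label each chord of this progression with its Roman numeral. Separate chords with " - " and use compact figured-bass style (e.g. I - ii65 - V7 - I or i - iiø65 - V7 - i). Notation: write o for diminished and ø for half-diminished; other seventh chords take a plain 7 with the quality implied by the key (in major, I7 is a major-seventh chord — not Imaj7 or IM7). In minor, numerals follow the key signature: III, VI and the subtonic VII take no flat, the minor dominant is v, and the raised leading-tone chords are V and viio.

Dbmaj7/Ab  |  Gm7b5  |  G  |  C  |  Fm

VI43 - iiø7 - V/V - V - i

Dbmaj7/Ab: major seventh chord on Db = scale degree 6 → VI43.
Gm7b5 has root G, degree 2 in F minor, so iiø7.
G is the secondary dominant of V (major triad on G): V/V.
C: root C is the dominant; major triad there is V.
Fm has root F, degree 1 in F minor, so i.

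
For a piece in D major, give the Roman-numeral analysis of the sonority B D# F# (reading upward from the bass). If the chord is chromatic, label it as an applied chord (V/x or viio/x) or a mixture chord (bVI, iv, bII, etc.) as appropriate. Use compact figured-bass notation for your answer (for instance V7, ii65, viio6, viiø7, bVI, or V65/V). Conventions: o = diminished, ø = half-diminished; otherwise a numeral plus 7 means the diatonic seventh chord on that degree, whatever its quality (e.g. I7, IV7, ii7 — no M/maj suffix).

Stacked in thirds the chord is B-D#-F#: a major triad on B.
B is not a diatonic chord root with this quality in D major, but it lies a perfect fifth above E (ii), so the chord functions as an applied dominant of ii.

V/ii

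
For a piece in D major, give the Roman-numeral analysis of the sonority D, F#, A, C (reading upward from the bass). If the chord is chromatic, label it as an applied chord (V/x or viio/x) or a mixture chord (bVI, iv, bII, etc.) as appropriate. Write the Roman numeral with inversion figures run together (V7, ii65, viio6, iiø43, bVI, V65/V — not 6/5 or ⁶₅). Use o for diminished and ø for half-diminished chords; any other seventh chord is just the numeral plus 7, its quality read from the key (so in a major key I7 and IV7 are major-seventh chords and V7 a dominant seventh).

Stacked in thirds the chord is D-F#-A-C: a dominant seventh chord on D.
D is not a diatonic chord root with this quality in D major, but it lies a perfect fifth above G (IV), so the chord functions as an applied dominant of IV.

V7/IV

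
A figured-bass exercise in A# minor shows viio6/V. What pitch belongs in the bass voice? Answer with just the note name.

F##

The applied chord viio6/V is rooted on D##: D##-F##-A#.
The figure 6 means first inversion — the third is in the bass.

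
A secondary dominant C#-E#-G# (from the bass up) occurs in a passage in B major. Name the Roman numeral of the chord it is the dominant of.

V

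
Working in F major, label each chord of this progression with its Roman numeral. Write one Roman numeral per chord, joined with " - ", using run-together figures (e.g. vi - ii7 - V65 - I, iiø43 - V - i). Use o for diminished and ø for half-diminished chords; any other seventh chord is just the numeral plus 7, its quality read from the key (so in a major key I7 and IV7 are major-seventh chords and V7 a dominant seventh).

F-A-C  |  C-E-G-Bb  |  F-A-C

I - V7 - I

F-A-C has root F, degree 1 in F major, so I.
C-E-G-Bb: root C is the dominant; dominant seventh chord there is V7.
F-A-C: root F is the tonic; major triad there is I.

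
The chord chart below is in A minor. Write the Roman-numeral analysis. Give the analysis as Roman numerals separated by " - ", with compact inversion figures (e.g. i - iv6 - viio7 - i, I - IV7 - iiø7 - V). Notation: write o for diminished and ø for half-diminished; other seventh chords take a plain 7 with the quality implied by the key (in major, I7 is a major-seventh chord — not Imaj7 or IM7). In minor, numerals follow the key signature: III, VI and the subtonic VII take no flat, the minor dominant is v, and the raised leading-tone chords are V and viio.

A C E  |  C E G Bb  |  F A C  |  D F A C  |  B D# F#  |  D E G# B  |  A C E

A-C-E has root A, degree 1 in A minor, so i.
C-E-G-Bb is the secondary dominant of VI (dominant seventh chord on C): V7/VI.
F-A-C: root F is the submediant; major triad there is VI.
D-F-A-C: minor seventh chord on D = scale degree 4 → iv7.
B-D#-F# is the secondary dominant of V (major triad on B): V/V.
D-E-G#-B: root E is the dominant; dominant seventh chord there is V42.
A-C-E has root A, degree 1 in A minor, so i.

i - V7/VI - VI - iv7 - V/V - V42 - i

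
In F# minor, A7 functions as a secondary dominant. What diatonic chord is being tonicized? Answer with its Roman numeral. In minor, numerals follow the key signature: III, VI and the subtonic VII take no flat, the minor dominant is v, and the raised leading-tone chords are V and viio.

VI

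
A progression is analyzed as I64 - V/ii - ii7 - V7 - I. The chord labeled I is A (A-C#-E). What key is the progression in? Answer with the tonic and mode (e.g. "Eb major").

A major

The chord A is a major triad rooted on A; its label is I.
If A is scale degree 1 and the mode makes that degree carry a major triad, the tonic is A and the mode is major.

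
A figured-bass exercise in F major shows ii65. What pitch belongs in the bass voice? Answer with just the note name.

ii in F major has root G; the chord is G-Bb-D-F.
The figure 65 means first inversion — the third is in the bass.

Bb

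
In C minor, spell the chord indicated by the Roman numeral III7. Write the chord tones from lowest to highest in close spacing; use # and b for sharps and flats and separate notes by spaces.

The numeral's case and figure indicate a major seventh chord. In C minor its root, the third degree, is Eb.
That chord is spelled Eb-G-Bb-D.

Eb G Bb D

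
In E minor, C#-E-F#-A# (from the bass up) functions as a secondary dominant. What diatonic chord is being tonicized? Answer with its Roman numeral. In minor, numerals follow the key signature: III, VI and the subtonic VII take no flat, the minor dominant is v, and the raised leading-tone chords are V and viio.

V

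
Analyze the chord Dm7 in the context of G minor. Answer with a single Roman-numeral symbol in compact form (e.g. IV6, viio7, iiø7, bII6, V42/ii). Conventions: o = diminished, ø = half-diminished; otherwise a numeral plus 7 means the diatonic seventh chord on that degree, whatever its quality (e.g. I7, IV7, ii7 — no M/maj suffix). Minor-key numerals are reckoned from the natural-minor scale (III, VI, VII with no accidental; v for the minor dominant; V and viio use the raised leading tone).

Stacked in thirds the chord is D-F-A-C: a minor seventh chord on D.
In G minor, D is the dominant; the diatonic minor seventh chord there is v7.

v7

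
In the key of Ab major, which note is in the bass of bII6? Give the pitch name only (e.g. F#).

Db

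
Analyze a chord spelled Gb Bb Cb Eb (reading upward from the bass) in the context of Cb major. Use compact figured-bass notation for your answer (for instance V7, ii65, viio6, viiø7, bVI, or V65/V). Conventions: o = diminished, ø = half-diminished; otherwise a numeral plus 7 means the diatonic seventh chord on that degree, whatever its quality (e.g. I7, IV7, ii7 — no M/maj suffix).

I43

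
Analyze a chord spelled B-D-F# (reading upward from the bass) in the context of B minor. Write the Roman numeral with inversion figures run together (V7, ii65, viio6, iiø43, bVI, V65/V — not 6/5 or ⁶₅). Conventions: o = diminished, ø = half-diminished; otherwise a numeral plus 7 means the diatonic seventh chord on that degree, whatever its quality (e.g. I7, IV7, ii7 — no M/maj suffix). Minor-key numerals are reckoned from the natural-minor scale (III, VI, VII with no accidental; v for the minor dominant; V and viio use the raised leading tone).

i

The pitches B-D-F# form a minor triad rooted on B.
In B minor, B is the tonic; the diatonic minor triad there is i.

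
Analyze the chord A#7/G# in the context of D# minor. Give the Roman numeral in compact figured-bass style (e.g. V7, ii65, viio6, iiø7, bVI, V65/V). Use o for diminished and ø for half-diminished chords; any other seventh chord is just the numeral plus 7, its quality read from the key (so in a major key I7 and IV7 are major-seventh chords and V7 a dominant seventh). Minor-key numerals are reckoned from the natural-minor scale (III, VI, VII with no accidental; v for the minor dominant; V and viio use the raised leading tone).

V42

Stacked in thirds the chord is A#-C##-E#-G#: a dominant seventh chord on A#.
In D# minor, A# is the dominant; the diatonic dominant seventh chord there is V7.
With G# in the bass the chord is in third inversion, so the figured bass is 42.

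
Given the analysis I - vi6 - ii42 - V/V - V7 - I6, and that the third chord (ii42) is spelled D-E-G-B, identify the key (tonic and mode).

The chord Em7/D is a minor seventh chord rooted on E; its label is ii42.
Counting down one scale step from E places the tonic on D; a minor seventh chord on degree 2 is diatonic only in major.

D major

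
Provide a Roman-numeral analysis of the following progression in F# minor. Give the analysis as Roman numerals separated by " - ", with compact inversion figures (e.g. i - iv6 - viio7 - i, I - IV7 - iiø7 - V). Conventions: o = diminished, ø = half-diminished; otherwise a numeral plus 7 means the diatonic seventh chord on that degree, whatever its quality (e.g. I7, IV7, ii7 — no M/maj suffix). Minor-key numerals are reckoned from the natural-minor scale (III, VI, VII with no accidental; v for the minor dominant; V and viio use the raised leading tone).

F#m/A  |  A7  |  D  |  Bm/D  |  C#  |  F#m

i6 - V7/VI - VI - iv6 - V - i

F#m/A: root F# is the tonic; minor triad there is i6.
A7: a dominant seventh chord on A, the applied dominant of VI → V7/VI.
D has root D, degree 6 in F# minor, so VI.
Bm/D has root B, degree 4 in F# minor, so iv6.
C#: major triad on C# = scale degree 5 → V.
F#m has root F#, degree 1 in F# minor, so i.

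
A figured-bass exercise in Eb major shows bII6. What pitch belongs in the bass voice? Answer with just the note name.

bII in Eb major has root Fb; the chord is Fb-Ab-Cb.
The figure 6 means first inversion — the third is in the bass.

Ab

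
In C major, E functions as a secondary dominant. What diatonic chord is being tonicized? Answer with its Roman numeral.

vi

The chord is a major triad on E.
A dominant resolves down a perfect fifth: E → A. In C major, A is scale degree 6, i.e. vi.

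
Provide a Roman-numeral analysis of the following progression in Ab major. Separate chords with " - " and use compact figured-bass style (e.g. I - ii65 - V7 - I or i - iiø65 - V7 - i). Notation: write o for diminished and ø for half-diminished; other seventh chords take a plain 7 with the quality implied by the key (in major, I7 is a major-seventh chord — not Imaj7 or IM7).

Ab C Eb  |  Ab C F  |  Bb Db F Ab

I - vi6 - ii7

Ab-C-Eb: major triad on Ab = scale degree 1 → I.
Ab-C-F: minor triad on F = scale degree 6 → vi6.
Bb-Db-F-Ab has root Bb, degree 2 in Ab major, so ii7.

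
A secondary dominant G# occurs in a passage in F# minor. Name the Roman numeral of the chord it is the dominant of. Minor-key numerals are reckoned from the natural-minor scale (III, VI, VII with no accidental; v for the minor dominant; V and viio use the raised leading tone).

V

The chord is a major triad on G#.
A dominant resolves down a perfect fifth: G# → C#. In F# minor, C# is scale degree 5, i.e. V.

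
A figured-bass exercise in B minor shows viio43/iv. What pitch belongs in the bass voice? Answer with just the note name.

A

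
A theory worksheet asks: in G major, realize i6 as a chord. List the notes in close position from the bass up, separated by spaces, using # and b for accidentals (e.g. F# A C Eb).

i6 is the minor tonic, borrowed from the parallel minor. In G major that root is G.
So the chord is G-Bb-D, a minor triad.
The figured bass 6 indicates first inversion, placing the third (Bb) in the bass: Bb-D-G.

Bb D G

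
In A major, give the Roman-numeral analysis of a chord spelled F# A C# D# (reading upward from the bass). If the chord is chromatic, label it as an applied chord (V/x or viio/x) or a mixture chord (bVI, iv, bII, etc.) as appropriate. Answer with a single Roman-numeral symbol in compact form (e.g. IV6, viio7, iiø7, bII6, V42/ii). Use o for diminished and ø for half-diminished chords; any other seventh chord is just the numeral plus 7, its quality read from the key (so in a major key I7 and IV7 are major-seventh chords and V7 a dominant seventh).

viiø65/V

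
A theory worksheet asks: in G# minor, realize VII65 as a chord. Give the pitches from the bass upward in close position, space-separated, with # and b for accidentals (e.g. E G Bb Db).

The numeral's case and figure indicate a dominant seventh chord. In G# minor its root, the seventh degree, is F#.
That chord is spelled F#-A#-C#-E.
The figured bass 65 indicates first inversion, placing the third (A#) in the bass: A#-C#-E-F#.

A# C# E F#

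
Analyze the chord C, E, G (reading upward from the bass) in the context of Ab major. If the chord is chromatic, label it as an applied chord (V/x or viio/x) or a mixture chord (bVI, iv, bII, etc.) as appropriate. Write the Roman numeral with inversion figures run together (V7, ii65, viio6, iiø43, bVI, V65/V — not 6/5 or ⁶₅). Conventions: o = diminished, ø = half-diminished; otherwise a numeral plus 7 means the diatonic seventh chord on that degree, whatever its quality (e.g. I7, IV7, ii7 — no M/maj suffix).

Stacked in thirds the chord is C-E-G: a major triad on C.
C is not a diatonic chord root with this quality in Ab major, but it lies a perfect fifth above F (vi), so the chord functions as an applied dominant of vi.

V/vi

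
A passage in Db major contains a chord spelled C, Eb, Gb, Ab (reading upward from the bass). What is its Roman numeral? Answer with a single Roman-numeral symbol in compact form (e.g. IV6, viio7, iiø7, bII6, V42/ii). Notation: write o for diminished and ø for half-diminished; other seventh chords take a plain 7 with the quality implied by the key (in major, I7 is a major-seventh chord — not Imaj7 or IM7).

The pitches Ab-C-Eb-Gb form a dominant seventh chord rooted on Ab.
Ab is scale degree 5 in Db major, and a dominant seventh chord on that degree is written V7.
With C in the bass the chord is in first inversion, so the figured bass is 65.

V65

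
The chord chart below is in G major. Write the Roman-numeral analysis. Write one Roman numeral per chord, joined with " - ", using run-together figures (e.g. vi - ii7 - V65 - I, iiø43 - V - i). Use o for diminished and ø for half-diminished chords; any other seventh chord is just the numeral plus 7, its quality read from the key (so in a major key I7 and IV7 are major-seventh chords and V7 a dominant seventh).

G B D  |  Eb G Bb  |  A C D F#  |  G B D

G-B-D: major triad on G = scale degree 1 → I.
Eb-G-Bb is non-diatonic — bVI, a mixture chord from G minor.
A-C-D-F# has root D, degree 5 in G major, so V43.
G-B-D has root G, degree 1 in G major, so I.

I - bVI - V43 - I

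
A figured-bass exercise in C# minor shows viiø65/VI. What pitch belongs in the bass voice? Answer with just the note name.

The applied chord viiø65/VI is rooted on G#: G#-B-D-F#.
The figure 65 means first inversion — the third is in the bass.

B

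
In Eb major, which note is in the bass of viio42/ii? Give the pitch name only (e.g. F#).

Db

The applied chord viio42/ii is rooted on E: E-G-Bb-Db.
The figure 42 means third inversion — the seventh is in the bass.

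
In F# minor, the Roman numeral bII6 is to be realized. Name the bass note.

bII in F# minor has root G; the chord is G-B-D.
The figure 6 means first inversion — the third is in the bass.

B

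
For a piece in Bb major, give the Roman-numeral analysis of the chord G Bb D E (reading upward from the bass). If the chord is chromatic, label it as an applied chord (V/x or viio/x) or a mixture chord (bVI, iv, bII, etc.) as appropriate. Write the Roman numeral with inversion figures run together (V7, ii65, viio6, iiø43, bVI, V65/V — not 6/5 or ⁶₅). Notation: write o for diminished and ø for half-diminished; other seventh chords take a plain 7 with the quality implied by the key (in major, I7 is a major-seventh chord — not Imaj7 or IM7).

viiø65/V

Stacked in thirds the chord is E-G-Bb-D: a half-diminished seventh chord on E.
E sits a half step below F (V in Bb major); a diminished chord there is the applied leading-tone chord of V.
With G in the bass the chord is in first inversion, so the figured bass is 65.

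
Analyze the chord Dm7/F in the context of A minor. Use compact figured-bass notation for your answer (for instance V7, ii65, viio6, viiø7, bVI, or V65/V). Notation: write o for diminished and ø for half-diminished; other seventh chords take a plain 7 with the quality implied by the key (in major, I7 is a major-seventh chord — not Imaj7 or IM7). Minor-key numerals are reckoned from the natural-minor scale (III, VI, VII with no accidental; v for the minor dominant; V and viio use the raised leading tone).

iv65

The pitches D-F-A-C form a minor seventh chord rooted on D.
In A minor, D is the subdominant; the diatonic minor seventh chord there is iv7.
With F in the bass the chord is in first inversion, so the figured bass is 65.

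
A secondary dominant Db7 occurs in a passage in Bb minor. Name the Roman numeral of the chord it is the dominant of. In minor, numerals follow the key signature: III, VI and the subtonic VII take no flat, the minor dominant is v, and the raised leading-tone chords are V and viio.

VI

The chord is a dominant seventh chord on Db.
A dominant resolves down a perfect fifth: Db → Gb. In Bb minor, Gb is scale degree 6, i.e. VI.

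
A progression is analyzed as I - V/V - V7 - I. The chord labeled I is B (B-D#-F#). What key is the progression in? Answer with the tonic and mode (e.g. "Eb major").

B major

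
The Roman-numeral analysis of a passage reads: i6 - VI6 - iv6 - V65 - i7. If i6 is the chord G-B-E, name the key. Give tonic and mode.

E minor

The chord Em/G is a minor triad rooted on E; its label is i6.
If E is scale degree 1 and the mode makes that degree carry a minor triad, the tonic is E and the mode is minor.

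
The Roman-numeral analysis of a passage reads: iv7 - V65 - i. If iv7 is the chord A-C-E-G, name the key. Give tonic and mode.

The anchor chord is a minor seventh chord on A, labeled iv7.
Counting down 3 scale steps from A places the tonic on E; a minor seventh chord on degree 4 is diatonic only in minor.

E minor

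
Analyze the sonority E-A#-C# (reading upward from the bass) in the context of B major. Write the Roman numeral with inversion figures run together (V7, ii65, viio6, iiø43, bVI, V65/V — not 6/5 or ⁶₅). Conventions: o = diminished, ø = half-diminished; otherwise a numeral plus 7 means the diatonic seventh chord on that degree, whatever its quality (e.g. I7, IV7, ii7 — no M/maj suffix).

viio64

Stacked in thirds the chord is A#-C#-E: a diminished triad on A#.
In B major, A# is the leading tone; the diatonic diminished triad there is viio.
With E in the bass the chord is in second inversion, so the figured bass is 64.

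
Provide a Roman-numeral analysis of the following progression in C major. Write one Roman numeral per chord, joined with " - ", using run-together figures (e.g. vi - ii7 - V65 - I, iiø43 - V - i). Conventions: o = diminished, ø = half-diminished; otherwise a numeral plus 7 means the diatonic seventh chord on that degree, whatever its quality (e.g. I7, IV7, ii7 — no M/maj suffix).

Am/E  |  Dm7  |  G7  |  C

vi64 - ii7 - V7 - I

Am/E has root A, degree 6 in C major, so vi64.
Dm7: root D is the supertonic; minor seventh chord there is ii7.
G7: dominant seventh chord on G = scale degree 5 → V7.
C: root C is the tonic; major triad there is I.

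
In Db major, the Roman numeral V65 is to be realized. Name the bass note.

V in Db major has root Ab; the chord is Ab-C-Eb-Gb.
The figure 65 means first inversion — the third is in the bass.

C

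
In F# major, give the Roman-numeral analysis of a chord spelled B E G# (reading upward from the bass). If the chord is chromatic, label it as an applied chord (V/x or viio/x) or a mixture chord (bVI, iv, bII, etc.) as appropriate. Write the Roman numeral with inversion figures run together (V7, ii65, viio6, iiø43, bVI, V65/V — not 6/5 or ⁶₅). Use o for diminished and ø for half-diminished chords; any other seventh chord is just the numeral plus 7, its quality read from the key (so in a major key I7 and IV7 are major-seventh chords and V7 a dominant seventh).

bVII64

Stacked in thirds the chord is E-G#-B: a major triad on E.
E is the lowered seventh degree of F# major (diatonic 7 would be E#). This is a major triad on the lowered seventh degree (the subtonic), borrowed from the parallel minor.
With B in the bass the chord is in second inversion, so the figured bass is 64.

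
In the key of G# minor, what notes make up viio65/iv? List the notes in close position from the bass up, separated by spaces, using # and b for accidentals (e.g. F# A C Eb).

viio65/iv is a secondary leading-tone chord. The target iv is C# in G# minor; the applied chord is rooted a semitone below, on B#.
Building a fully diminished seventh chord on B# gives B#-D#-F#-A.
With the 65 figure the chord is in first inversion; from the bass D# upward in close position it reads D#-F#-A-B#.

D# F# A B#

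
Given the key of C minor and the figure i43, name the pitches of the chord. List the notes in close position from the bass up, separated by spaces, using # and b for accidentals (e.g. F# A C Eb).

In C minor, scale degree 1 is C, and the diatonic chord built there is a minor seventh chord.
That chord is spelled C-Eb-G-Bb.
With the 43 figure the chord is in second inversion; from the bass G upward in close position it reads G-Bb-C-Eb.

G Bb C Eb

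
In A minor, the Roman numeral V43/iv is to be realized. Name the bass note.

E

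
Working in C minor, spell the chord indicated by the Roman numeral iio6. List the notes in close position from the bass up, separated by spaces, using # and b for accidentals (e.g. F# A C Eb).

F Ab D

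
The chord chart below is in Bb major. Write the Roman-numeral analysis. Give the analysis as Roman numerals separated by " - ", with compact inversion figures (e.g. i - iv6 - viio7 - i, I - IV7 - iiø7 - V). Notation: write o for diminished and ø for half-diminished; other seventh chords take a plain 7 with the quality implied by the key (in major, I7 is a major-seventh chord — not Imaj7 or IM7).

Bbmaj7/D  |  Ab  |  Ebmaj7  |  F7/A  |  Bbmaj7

I65 - bVII - IV7 - V65 - I7

Bbmaj7/D: root Bb is the tonic; major seventh chord there is I65.
Ab: major triad on Ab — chromatic; bVII (borrowed from the parallel minor).
Ebmaj7 has root Eb, degree 4 in Bb major, so IV7.
F7/A: dominant seventh chord on F = scale degree 5 → V65.
Bbmaj7 has root Bb, degree 1 in Bb major, so I7.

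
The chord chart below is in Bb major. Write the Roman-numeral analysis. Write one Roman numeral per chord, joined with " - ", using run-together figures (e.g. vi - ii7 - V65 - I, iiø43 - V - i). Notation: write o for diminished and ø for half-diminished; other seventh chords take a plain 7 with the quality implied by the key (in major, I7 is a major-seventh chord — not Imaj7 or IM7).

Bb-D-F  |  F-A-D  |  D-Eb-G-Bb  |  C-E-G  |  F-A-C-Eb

I - iii6 - IV42 - V/V - V7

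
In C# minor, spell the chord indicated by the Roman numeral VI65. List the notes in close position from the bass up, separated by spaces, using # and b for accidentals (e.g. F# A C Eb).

The numeral's case and figure indicate a major seventh chord. In C# minor its root, scale degree 6, is A.
That chord is spelled A-C#-E-G#.
The figured bass 65 indicates first inversion, placing the third (C#) in the bass: C#-E-G#-A.

C# E G# A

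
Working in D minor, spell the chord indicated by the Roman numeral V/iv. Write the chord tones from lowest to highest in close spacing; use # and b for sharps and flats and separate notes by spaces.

The slash means an applied dominant: we want the dominant of iv. In D minor, iv is G minor, and its dominant is built on D.
Building a major triad on D gives D-F#-A.

D F# A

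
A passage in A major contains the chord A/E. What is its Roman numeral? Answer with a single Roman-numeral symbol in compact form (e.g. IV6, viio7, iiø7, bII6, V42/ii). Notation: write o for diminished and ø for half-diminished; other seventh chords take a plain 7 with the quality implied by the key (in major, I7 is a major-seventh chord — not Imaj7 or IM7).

The pitches A-C#-E form a major triad rooted on A.
A is scale degree 1 in A major, and a major triad on that degree is written I.
With E in the bass the chord is in second inversion, so the figured bass is 64.

I64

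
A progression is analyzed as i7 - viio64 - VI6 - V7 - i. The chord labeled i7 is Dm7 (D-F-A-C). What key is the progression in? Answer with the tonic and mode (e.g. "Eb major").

D minor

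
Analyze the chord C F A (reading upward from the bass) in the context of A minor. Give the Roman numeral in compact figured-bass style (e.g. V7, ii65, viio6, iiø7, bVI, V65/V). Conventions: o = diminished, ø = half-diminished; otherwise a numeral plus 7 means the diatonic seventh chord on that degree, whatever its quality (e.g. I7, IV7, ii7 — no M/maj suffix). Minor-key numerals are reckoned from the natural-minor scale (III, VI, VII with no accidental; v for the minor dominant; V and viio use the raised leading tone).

VI64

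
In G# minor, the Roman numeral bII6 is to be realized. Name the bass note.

C#

bII in G# minor has root A; the chord is A-C#-E.
The figure 6 means first inversion — the third is in the bass.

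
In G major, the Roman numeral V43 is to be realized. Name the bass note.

A

V in G major has root D; the chord is D-F#-A-C.
The figure 43 means second inversion — the fifth is in the bass.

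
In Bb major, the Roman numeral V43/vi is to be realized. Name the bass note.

A

The applied chord V43/vi is rooted on D: D-F#-A-C.
The figure 43 means second inversion — the fifth is in the bass.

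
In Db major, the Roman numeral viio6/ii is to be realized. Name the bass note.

F

The applied chord viio6/ii is rooted on D: D-F-Ab.
The figure 6 means first inversion — the third is in the bass.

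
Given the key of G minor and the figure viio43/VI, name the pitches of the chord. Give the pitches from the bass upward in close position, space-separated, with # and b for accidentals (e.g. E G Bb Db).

viio43/VI is a secondary leading-tone chord. The target VI is Eb in G minor; the applied chord is rooted a semitone below, on D.
Building a fully diminished seventh chord on D gives D-F-Ab-Cb.
The figured bass 43 indicates second inversion, placing the fifth (Ab) in the bass: Ab-Cb-D-F.

Ab Cb D F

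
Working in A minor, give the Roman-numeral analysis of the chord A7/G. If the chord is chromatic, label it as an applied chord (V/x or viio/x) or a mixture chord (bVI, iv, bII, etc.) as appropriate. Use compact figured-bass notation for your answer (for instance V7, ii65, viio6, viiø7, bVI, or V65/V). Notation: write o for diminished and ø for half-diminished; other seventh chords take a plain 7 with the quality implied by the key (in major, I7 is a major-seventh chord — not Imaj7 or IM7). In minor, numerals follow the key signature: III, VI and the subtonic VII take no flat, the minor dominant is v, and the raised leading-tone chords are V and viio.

V42/iv

Stacked in thirds the chord is A-C#-E-G: a dominant seventh chord on A.
A is not a diatonic chord root with this quality in A minor, but it lies a perfect fifth above D (iv), so the chord functions as an applied dominant of iv.
With G in the bass the chord is in third inversion, so the figured bass is 42.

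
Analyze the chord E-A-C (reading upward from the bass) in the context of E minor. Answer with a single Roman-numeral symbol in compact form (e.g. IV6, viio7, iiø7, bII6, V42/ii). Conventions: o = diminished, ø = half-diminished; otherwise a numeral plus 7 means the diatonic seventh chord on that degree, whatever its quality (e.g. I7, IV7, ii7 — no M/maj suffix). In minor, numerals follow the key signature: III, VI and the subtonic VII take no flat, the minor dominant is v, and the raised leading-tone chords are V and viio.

iv64

Stacked in thirds the chord is A-C-E: a minor triad on A.
In E minor, A is the subdominant; the diatonic minor triad there is iv.
With E in the bass the chord is in second inversion, so the figured bass is 64.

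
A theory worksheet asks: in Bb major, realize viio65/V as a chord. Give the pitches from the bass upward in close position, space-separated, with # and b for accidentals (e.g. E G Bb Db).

G Bb Db E

The slash marks an applied leading-tone chord: viio of V. In Bb major, V is F, so the leading tone to it is E, a half step below.
Building a fully diminished seventh chord on E gives E-G-Bb-Db.
The figured bass 65 indicates first inversion, placing the third (G) in the bass: G-Bb-Db-E.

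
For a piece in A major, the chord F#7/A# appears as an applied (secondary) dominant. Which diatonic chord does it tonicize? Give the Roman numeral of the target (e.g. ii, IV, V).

ii

The chord is a dominant seventh chord on F#.
A dominant resolves down a perfect fifth: F# → B. In A major, B is scale degree 2, i.e. ii.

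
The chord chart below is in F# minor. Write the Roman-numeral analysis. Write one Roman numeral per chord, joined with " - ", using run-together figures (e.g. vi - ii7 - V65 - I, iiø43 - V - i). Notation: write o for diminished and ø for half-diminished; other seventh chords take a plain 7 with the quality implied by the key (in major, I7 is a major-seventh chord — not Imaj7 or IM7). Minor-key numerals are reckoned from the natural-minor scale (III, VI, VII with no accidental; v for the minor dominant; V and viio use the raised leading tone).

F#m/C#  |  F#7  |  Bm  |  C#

i64 - V7/iv - iv - V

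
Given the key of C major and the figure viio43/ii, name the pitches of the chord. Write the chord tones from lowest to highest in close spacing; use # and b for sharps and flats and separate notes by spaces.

viio43/ii is a secondary leading-tone chord. The target ii is D in C major; the applied chord is rooted a semitone below, on C#.
Building a fully diminished seventh chord on C# gives C#-E-G-Bb.
The figured bass 43 indicates second inversion, placing the fifth (G) in the bass: G-Bb-C#-E.

G Bb C# E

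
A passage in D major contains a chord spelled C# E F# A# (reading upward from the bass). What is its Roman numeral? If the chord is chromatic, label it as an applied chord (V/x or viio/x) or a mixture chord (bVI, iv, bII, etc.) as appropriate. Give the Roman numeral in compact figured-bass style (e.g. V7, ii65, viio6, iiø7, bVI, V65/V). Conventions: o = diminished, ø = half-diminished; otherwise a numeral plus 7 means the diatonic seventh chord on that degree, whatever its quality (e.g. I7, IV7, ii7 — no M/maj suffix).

Stacked in thirds the chord is F#-A#-C#-E: a dominant seventh chord on F#.
F# is not a diatonic chord root with this quality in D major, but it lies a perfect fifth above B (vi), so the chord functions as an applied dominant of vi.
With C# in the bass the chord is in second inversion, so the figured bass is 43.

V43/vi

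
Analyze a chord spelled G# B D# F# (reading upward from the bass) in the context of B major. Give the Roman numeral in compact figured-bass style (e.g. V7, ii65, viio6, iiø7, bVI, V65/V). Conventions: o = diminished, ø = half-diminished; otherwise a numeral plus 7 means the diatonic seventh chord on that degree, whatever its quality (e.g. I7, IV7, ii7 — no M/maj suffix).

vi7

The pitches G#-B-D#-F# form a minor seventh chord rooted on G#.
G# is scale degree 6 in B major, and a minor seventh chord on that degree is written vi7.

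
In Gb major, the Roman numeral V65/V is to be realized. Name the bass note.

C

The applied chord V65/V is rooted on Ab: Ab-C-Eb-Gb.
The figure 65 means first inversion — the third is in the bass.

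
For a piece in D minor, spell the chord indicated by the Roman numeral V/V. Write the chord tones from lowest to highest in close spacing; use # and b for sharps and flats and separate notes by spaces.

V/V is a secondary dominant — the dominant triad of V. V in D minor is A, so the applied chord's root is E, a perfect fifth above.
Building a major triad on E gives E-G#-B.

E G# B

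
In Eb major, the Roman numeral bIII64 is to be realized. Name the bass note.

bIII in Eb major has root Gb; the chord is Gb-Bb-Db.
The figure 64 means second inversion — the fifth is in the bass.

Db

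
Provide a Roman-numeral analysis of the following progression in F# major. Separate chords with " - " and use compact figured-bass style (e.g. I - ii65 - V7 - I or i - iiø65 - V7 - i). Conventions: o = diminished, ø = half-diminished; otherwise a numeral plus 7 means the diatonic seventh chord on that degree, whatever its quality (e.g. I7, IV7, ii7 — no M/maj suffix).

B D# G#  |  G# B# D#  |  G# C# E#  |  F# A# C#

ii6 - V/V - V64 - I

B-D#-G#: minor triad on G# = scale degree 2 → ii6.
G#-B#-D# is the secondary dominant of V (major triad on G#): V/V.
G#-C#-E#: major triad on C# = scale degree 5 → V64.
F#-A#-C# has root F#, degree 1 in F# major, so I.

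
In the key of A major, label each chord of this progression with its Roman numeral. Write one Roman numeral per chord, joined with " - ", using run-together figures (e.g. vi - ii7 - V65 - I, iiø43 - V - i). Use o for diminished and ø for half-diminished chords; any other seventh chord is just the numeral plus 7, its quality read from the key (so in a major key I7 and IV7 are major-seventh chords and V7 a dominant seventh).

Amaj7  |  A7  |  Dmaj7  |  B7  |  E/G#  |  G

Amaj7 has root A, degree 1 in A major, so I7.
A7: a dominant seventh chord on A, the applied dominant of IV → V7/IV.
Dmaj7: root D is the subdominant; major seventh chord there is IV7.
B7: chromatic; B is V of V, so V7/V.
E/G#: major triad on E = scale degree 5 → V6.
G is non-diatonic — bVII, a mixture chord from A minor.

I7 - V7/IV - IV7 - V7/V - V6 - bVII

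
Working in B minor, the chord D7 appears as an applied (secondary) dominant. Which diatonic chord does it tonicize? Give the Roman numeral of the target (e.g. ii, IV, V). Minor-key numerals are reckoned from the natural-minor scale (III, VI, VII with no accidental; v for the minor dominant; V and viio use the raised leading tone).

VI

The chord is a dominant seventh chord on D.
A dominant resolves down a perfect fifth: D → G. In B minor, G is scale degree 6, i.e. VI.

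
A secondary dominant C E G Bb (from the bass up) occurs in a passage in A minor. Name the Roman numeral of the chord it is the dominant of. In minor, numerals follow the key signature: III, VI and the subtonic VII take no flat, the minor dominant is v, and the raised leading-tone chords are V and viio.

VI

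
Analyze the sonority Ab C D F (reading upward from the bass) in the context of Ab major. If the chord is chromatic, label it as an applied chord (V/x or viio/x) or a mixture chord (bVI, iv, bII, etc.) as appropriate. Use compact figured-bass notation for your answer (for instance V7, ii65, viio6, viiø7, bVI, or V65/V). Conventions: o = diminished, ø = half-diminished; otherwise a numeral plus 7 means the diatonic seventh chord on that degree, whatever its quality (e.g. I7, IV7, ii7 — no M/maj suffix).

viiø43/V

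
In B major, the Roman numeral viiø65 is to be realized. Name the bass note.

C#

viiø in B major has root A#; the chord is A#-C#-E-G#.
The figure 65 means first inversion — the third is in the bass.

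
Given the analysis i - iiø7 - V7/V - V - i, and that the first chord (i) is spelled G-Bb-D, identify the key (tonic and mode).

i is given as G-Bb-D — a minor triad with root G.
If G is scale degree 1 and the mode makes that degree carry a minor triad, the tonic is G and the mode is minor.

G minor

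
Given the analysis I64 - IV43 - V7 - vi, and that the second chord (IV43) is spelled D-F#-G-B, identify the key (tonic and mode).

D major

The anchor chord is a major seventh chord on G, labeled IV43.
If G is scale degree 4 and the mode makes that degree carry a major seventh chord, the tonic is D and the mode is major.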